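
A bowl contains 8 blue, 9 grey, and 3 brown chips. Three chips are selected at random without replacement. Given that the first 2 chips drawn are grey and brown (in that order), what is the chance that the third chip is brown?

1/9

After removing 1 grey, 1 brown, the bowl has 2 brown out of 18 remaining.
P(third is brown | given) = 2/18 = 1/9 ≈ 0.1111.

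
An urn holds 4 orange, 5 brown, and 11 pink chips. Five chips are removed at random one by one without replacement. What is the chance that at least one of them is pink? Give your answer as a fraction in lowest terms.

2563/2584

Use the complement: P(at least one pink) = 1 − P(no pink).
P(none) = C(9,5)/C(20,5) = 126/15504.
So P = 1 − 126/15504 = 2563/2584 ≈ 0.9919.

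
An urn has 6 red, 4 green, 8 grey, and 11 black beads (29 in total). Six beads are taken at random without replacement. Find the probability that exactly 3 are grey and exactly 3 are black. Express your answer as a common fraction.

22/1131

Unordered draws without replacement: count favorable combinations over C(29,6).
Favorable = C(6,0) · C(4,0) · C(8,3) · C(11,3) = 9240; total = C(29,6) = 475020.
P = 9240/475020 = 22/1131 ≈ 0.0195.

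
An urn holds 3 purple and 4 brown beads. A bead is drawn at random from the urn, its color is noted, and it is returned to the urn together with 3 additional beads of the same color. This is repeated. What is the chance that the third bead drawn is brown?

Sum over the four possibilities for the first two draws (brown/not-brown each), tracking how the brown count and total change by +3 per draw.
P(third is brown) = 4/7 ≈ 0.5714. (In a Pólya urn every draw has the same marginal probability 4/7.)

4/7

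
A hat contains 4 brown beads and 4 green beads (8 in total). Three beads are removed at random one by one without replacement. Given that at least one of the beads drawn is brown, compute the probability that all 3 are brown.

P(all 3 brown) = C(4,3)/C(8,3) = 1/14; P(at least one brown) = 1 − C(4,3)/C(8,3) = 13/14.
Since 'all 3 brown' ⊆ 'at least one brown', P(all 3 | at least one) = 1/14 / 13/14 = 1/13 ≈ 0.0769.

1/13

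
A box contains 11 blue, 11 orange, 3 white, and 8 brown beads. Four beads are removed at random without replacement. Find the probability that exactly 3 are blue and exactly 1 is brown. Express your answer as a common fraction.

Unordered draws without replacement: count favorable combinations over C(33,4).
Favorable = C(11,3) · C(11,0) · C(3,0) · C(8,1) = 1320; total = C(33,4) = 40920.
P = 1320/40920 = 1/31 ≈ 0.0323.

1/31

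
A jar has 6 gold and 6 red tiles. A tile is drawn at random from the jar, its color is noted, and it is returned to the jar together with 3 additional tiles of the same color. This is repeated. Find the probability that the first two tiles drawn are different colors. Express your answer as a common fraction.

Either gold then red, or red then gold; after the first draw the total is 15.
P = (6/12)·(6/15) + (6/12)·(6/15) = 2/5 ≈ 0.4000.

2/5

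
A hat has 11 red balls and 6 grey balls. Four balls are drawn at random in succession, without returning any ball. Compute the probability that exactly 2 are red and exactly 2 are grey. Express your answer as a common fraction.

Unordered draws without replacement: count favorable combinations over C(17,4).
Favorable = C(11,2) · C(6,2) = 825; total = C(17,4) = 2380.
P = 825/2380 = 165/476 ≈ 0.3466.

165/476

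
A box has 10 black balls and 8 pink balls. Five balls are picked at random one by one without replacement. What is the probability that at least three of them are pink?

Sum the hypergeometric tail for j = 3,…,5 pink balls.
Favorable = C(8,3)·C(10,2) + C(8,4)·C(10,1) + C(8,5)·C(10,0) = 3276; total = C(18,5) = 8568.
P = 3276/8568 = 13/34 ≈ 0.3824.

13/34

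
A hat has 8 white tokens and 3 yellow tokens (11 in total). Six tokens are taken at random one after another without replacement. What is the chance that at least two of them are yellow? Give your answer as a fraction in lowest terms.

19/33

Sum the hypergeometric tail for j = 2,…,3 yellow tokens.
Favorable = C(3,2)·C(8,4) + C(3,3)·C(8,3) = 266; total = C(11,6) = 462.
P = 266/462 = 19/33 ≈ 0.5758.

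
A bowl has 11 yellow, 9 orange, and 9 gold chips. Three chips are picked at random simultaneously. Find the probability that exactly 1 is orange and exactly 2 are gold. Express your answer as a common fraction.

Unordered draws without replacement: count favorable combinations over C(29,3).
Favorable = C(11,0) · C(9,1) · C(9,2) = 324; total = C(29,3) = 3654.
P = 324/3654 = 18/203 ≈ 0.0887.

18/203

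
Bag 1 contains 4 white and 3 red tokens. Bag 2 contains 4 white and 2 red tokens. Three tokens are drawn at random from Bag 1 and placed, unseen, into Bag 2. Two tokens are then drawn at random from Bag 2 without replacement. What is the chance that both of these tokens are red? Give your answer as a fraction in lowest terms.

1/9

Condition on how many of the transferred tokens are red (from Bag 1: 3 red of 7; then Bag 2 has 9 total).
  0 red: C(3,0)C(4,3)/C(7,3) = 4/35; then P = C(2,2)/C(9,2) = 1/36
  1 red: C(3,1)C(4,2)/C(7,3) = 18/35; then P = C(3,2)/C(9,2) = 1/12
  2 red: C(3,2)C(4,1)/C(7,3) = 12/35; then P = C(4,2)/C(9,2) = 1/6
  3 red: C(3,3)C(4,0)/C(7,3) = 1/35; then P = C(5,2)/C(9,2) = 5/18
P(both red) = 1/9 ≈ 0.1111.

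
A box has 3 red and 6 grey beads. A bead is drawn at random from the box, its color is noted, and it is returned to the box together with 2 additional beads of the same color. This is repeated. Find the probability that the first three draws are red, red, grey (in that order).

Track the composition after each reinforcement of +2.
P = (3/9) · (5/11) · (6/13) = 10/143 ≈ 0.0699.

10/143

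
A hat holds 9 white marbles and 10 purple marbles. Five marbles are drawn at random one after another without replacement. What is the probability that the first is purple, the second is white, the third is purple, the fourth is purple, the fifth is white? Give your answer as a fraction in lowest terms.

12/323

Multiply the conditional probability of each draw in order, without replacement, so each draw removes one from its color and from the total.
P = (10/19) · (9/18) · (9/17) · (8/16) · (8/15) = 12/323 ≈ 0.0372.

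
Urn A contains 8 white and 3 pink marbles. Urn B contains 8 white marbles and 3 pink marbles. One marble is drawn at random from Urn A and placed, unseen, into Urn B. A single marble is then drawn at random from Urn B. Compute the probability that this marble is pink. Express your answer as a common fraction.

3/11

Condition on how many of the transferred marbles are pink (from Urn A: 3 pink of 11; then Urn B has 12 total).
  0 pink: C(3,0)C(8,1)/C(11,1) = 8/11; then P = 3/12
  1 pink: C(3,1)C(8,0)/C(11,1) = 3/11; then P = 4/12
P(pink from Urn B) = 3/11 ≈ 0.2727.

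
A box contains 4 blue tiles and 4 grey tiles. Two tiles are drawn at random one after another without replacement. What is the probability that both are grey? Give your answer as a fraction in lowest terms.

3/14

Unordered draws without replacement: count favorable combinations over C(8,2).
Favorable = C(4,0) · C(4,2) = 6; total = C(8,2) = 28.
P = 6/28 = 3/14 ≈ 0.2143.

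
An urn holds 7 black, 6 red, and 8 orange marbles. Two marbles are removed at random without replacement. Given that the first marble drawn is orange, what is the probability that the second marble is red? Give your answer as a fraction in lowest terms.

3/10

After removing 1 orange, the urn has 6 red out of 20 remaining.
P(second is red | given) = 6/20 = 3/10 ≈ 0.3000.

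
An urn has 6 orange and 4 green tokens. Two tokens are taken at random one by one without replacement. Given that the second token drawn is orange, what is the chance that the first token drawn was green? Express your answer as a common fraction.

P(first=green and the second token drawn is orange) = (4/10)·(6/9) = 4/15.
P(the second token drawn is orange) = Σ over first color = 1/3 + 4/15 = 3/5.
By Bayes, P(first=green | the second token drawn is orange) = 4/15 / 3/5 = 4/9 ≈ 0.4444.

4/9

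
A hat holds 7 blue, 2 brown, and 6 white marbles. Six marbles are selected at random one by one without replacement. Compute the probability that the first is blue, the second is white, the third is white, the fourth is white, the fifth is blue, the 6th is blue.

1/143

Multiply the conditional probability of each draw in order, without replacement, so each draw removes one from its color and from the total.
P = (7/15) · (6/14) · (5/13) · (4/12) · (6/11) · (5/10) = 1/143 ≈ 0.0070.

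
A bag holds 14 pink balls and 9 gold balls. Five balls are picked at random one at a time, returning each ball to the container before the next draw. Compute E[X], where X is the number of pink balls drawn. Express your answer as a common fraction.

By linearity of expectation, E[X] = Σ P(draw i is pink); each independent draw has P(pink) = 14/23.
E[X] = 5 · 14/23 = 70/23 ≈ 3.0435.

70/23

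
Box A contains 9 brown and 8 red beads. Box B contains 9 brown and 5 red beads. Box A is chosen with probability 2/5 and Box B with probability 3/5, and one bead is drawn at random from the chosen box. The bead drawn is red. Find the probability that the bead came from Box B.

255/479

P(red | Box A) = 8/17; P(red | Box B) = 5/14.
P(red) = 2/5·8/17 + 3/5·5/14 = 479/1190.
By Bayes' rule, P(Box B | red) = 3/14 / 479/1190 = 255/479 ≈ 0.5324.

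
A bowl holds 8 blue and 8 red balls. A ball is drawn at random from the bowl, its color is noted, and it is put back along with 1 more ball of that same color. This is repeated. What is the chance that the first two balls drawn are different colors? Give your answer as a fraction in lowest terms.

Either blue then red, or red then blue; after the first draw the total is 17.
P = (8/16)·(8/17) + (8/16)·(8/17) = 8/17 ≈ 0.4706.

8/17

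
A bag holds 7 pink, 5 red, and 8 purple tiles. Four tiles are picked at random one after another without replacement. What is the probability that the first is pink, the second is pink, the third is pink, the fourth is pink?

Multiply the conditional probability of each draw in order, without replacement, so each draw removes one from its color and from the total.
P = (7/20) · (6/19) · (5/18) · (4/17) = 7/969 ≈ 0.0072.

7/969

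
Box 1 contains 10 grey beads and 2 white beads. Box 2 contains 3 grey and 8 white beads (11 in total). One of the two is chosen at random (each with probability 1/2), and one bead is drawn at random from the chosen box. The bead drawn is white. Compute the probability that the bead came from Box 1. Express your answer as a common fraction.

P(white | Box 1) = 1/6; P(white | Box 2) = 8/11.
P(white) = 1/2·1/6 + 1/2·8/11 = 59/132.
By Bayes' rule, P(Box 1 | white) = 1/12 / 59/132 = 11/59 ≈ 0.1864.

11/59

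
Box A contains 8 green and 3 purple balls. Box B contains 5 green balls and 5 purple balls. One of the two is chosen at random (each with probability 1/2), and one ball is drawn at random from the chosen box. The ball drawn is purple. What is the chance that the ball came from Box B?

P(purple | Box A) = 3/11; P(purple | Box B) = 1/2.
P(purple) = 1/2·3/11 + 1/2·1/2 = 17/44.
By Bayes' rule, P(Box B | purple) = 1/4 / 17/44 = 11/17 ≈ 0.6471.

11/17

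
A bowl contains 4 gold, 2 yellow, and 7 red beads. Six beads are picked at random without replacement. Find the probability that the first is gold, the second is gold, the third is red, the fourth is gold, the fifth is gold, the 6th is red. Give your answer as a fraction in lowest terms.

7/8580

Multiply the conditional probability of each draw in order, without replacement, so each draw removes one from its color and from the total.
P = (4/13) · (3/12) · (7/11) · (2/10) · (1/9) · (6/8) = 7/8580 ≈ 0.0008.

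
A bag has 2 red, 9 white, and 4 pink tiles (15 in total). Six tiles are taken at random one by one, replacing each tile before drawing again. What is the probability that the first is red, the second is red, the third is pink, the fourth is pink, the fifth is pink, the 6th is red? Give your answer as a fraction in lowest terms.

512/11390625

Multiply the conditional probability of each draw in order, with replacement (the composition resets each draw).
P = (2/15) · (2/15) · (4/15) · (4/15) · (4/15) · (2/15) = 512/11390625 ≈ 0.0000.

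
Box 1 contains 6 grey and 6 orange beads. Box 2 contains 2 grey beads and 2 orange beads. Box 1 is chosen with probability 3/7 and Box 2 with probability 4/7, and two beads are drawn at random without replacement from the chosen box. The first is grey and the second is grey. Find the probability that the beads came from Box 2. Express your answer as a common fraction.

P(E | Box 1) = 5/22; P(E | Box 2) = 1/6.
P(E) = 3/7·5/22 + 4/7·1/6 = 89/462.
By Bayes' rule, P(Box 2 | E) = 2/21 / 89/462 = 44/89 ≈ 0.4944.

44/89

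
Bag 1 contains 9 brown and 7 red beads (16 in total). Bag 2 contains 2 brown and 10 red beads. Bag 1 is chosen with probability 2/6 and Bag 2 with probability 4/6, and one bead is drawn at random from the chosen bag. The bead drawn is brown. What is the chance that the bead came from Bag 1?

27/43

P(brown | Bag 1) = 9/16; P(brown | Bag 2) = 1/6.
P(brown) = 1/3·9/16 + 2/3·1/6 = 43/144.
By Bayes' rule, P(Bag 1 | brown) = 3/16 / 43/144 = 27/43 ≈ 0.6279.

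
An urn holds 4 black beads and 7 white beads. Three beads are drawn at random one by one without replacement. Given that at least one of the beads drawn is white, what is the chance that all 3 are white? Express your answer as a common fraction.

P(all 3 white) = C(7,3)/C(11,3) = 7/33; P(at least one white) = 1 − C(4,3)/C(11,3) = 161/165.
Since 'all 3 white' ⊆ 'at least one white', P(all 3 | at least one) = 7/33 / 161/165 = 5/23 ≈ 0.2174.

5/23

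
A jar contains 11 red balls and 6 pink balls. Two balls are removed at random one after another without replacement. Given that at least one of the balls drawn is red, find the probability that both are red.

5/11

P(both red) = C(11,2)/C(17,2) = 55/136; P(at least one red) = 1 − C(6,2)/C(17,2) = 121/136.
Since 'both red' ⊆ 'at least one red', P(both | at least one) = 55/136 / 121/136 = 5/11 ≈ 0.4545.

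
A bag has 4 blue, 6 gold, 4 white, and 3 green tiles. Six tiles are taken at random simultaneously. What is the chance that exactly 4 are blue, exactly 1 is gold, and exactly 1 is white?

Unordered draws without replacement: count favorable combinations over C(17,6).
Favorable = C(4,4) · C(6,1) · C(4,1) · C(3,0) = 24; total = C(17,6) = 12376.
P = 24/12376 = 3/1547 ≈ 0.0019.

3/1547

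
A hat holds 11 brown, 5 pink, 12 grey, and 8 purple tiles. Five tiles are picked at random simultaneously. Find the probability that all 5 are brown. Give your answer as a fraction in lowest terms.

1/816

Unordered draws without replacement: count favorable combinations over C(36,5).
Favorable = C(11,5) · C(5,0) · C(12,0) · C(8,0) = 462; total = C(36,5) = 376992.
P = 462/376992 = 1/816 ≈ 0.0012.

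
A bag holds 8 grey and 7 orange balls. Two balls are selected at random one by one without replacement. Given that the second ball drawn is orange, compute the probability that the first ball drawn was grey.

4/7

P(first=grey and the second ball drawn is orange) = (8/15)·(7/14) = 4/15.
P(the second ball drawn is orange) = Σ over first color = 4/15 + 1/5 = 7/15.
By Bayes, P(first=grey | the second ball drawn is orange) = 4/15 / 7/15 = 4/7 ≈ 0.5714.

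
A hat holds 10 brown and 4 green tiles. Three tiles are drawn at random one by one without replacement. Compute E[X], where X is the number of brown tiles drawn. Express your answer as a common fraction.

By linearity of expectation, E[X] = Σ P(draw i is brown); by symmetry each draw (even without replacement) has P(brown) = 10/14.
E[X] = 3 · 10/14 = 15/7 ≈ 2.1429.

15/7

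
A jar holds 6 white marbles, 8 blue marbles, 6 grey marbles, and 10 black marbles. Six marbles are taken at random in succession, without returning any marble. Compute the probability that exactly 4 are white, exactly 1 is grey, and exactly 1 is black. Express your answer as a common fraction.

Unordered draws without replacement: count favorable combinations over C(30,6).
Favorable = C(6,4) · C(8,0) · C(6,1) · C(10,1) = 900; total = C(30,6) = 593775.
P = 900/593775 = 4/2639 ≈ 0.0015.

4/2639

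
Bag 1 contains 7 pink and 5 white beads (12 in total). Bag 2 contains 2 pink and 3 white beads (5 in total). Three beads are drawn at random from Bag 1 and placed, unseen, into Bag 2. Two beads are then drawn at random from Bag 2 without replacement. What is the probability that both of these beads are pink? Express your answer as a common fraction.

15/77

Condition on how many of the transferred beads are pink (from Bag 1: 7 pink of 12; then Bag 2 has 8 total).
  0 pink: C(7,0)C(5,3)/C(12,3) = 1/22; then P = C(2,2)/C(8,2) = 1/28
  1 pink: C(7,1)C(5,2)/C(12,3) = 7/22; then P = C(3,2)/C(8,2) = 3/28
  2 pink: C(7,2)C(5,1)/C(12,3) = 21/44; then P = C(4,2)/C(8,2) = 3/14
  3 pink: C(7,3)C(5,0)/C(12,3) = 7/44; then P = C(5,2)/C(8,2) = 5/14
P(both pink) = 15/77 ≈ 0.1948.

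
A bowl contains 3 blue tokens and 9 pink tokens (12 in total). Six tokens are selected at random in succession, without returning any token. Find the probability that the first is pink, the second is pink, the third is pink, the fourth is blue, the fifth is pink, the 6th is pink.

Multiply the conditional probability of each draw in order, without replacement, so each draw removes one from its color and from the total.
P = (9/12) · (8/11) · (7/10) · (3/9) · (6/8) · (5/7) = 3/44 ≈ 0.0682.

3/44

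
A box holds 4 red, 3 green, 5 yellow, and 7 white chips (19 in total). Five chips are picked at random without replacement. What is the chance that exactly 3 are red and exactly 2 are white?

Unordered draws without replacement: count favorable combinations over C(19,5).
Favorable = C(4,3) · C(3,0) · C(5,0) · C(7,2) = 84; total = C(19,5) = 11628.
P = 84/11628 = 7/969 ≈ 0.0072.

7/969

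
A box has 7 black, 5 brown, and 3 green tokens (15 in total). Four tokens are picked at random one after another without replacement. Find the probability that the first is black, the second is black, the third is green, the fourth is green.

1/130

Multiply the conditional probability of each draw in order, without replacement, so each draw removes one from its color and from the total.
P = (7/15) · (6/14) · (3/13) · (2/12) = 1/130 ≈ 0.0077.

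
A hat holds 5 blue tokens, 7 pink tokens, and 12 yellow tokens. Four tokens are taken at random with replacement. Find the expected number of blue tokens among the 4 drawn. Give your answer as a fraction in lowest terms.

5/6

By linearity of expectation, E[X] = Σ P(draw i is blue); each independent draw has P(blue) = 5/24.
E[X] = 4 · 5/24 = 5/6 ≈ 0.8333.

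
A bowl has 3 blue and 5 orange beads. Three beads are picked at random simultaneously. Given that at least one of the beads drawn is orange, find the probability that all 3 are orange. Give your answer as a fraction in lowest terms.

P(all 3 orange) = C(5,3)/C(8,3) = 5/28; P(at least one orange) = 1 − C(3,3)/C(8,3) = 55/56.
Since 'all 3 orange' ⊆ 'at least one orange', P(all 3 | at least one) = 5/28 / 55/56 = 2/11 ≈ 0.1818.

2/11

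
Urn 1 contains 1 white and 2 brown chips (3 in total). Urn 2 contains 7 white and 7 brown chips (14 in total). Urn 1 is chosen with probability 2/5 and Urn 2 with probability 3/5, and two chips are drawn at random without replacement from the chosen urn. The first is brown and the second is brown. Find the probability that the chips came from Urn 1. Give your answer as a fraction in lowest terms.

26/53

P(E | Urn 1) = 1/3; P(E | Urn 2) = 3/13.
P(E) = 2/5·1/3 + 3/5·3/13 = 53/195.
By Bayes' rule, P(Urn 1 | E) = 2/15 / 53/195 = 26/53 ≈ 0.4906.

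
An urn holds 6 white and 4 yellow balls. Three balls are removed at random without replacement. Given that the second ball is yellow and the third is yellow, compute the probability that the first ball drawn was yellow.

P(first=yellow and the second ball is yellow and the third is yellow) = (4/10)·(3/9)·(2/8) = 1/30.
P(E) = Σ over first color = 1/10 + 1/30 = 2/15.
By Bayes, P(first=yellow | E) = 1/30 / 2/15 = 1/4 ≈ 0.2500.

1/4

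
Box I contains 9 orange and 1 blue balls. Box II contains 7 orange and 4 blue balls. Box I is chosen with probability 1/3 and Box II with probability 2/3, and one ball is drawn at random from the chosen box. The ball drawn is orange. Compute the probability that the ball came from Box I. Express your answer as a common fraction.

P(orange | Box I) = 9/10; P(orange | Box II) = 7/11.
P(orange) = 1/3·9/10 + 2/3·7/11 = 239/330.
By Bayes' rule, P(Box I | orange) = 3/10 / 239/330 = 99/239 ≈ 0.4142.

99/239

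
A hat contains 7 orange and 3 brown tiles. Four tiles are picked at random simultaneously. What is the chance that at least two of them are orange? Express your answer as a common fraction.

29/30

Sum the hypergeometric tail for j = 2,…,4 orange tiles.
Favorable = C(7,2)·C(3,2) + C(7,3)·C(3,1) + C(7,4)·C(3,0) = 203; total = C(10,4) = 210.
P = 203/210 = 29/30 ≈ 0.9667.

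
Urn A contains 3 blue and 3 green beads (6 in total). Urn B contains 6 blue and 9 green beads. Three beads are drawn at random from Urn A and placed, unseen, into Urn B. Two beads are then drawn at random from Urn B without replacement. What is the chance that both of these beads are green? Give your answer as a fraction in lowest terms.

167/510

Condition on how many of the transferred beads are green (from Urn A: 3 green of 6; then Urn B has 18 total).
  0 green: C(3,0)C(3,3)/C(6,3) = 1/20; then P = C(9,2)/C(18,2) = 4/17
  1 green: C(3,1)C(3,2)/C(6,3) = 9/20; then P = C(10,2)/C(18,2) = 5/17
  2 green: C(3,2)C(3,1)/C(6,3) = 9/20; then P = C(11,2)/C(18,2) = 55/153
  3 green: C(3,3)C(3,0)/C(6,3) = 1/20; then P = C(12,2)/C(18,2) = 22/51
P(both green) = 167/510 ≈ 0.3275.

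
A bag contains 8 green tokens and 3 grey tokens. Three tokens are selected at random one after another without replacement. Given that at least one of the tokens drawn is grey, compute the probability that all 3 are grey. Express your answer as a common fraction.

1/109

P(all 3 grey) = C(3,3)/C(11,3) = 1/165; P(at least one grey) = 1 − C(8,3)/C(11,3) = 109/165.
Since 'all 3 grey' ⊆ 'at least one grey', P(all 3 | at least one) = 1/165 / 109/165 = 1/109 ≈ 0.0092.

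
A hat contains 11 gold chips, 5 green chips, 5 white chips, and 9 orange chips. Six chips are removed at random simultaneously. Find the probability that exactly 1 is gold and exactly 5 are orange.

Unordered draws without replacement: count favorable combinations over C(30,6).
Favorable = C(11,1) · C(5,0) · C(5,0) · C(9,5) = 1386; total = C(30,6) = 593775.
P = 1386/593775 = 22/9425 ≈ 0.0023.

22/9425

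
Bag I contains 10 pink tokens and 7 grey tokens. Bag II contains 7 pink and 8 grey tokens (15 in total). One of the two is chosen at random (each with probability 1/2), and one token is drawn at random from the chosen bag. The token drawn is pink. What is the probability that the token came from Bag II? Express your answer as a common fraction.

P(pink | Bag I) = 10/17; P(pink | Bag II) = 7/15.
P(pink) = 1/2·10/17 + 1/2·7/15 = 269/510.
By Bayes' rule, P(Bag II | pink) = 7/30 / 269/510 = 119/269 ≈ 0.4424.

119/269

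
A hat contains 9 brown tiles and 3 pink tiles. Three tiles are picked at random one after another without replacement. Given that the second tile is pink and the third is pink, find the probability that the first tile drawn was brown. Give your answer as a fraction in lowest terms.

P(first=brown and the second tile is pink and the third is pink) = (9/12)·(3/11)·(2/10) = 9/220.
P(E) = Σ over first color = 9/220 + 1/220 = 1/22.
By Bayes, P(first=brown | E) = 9/220 / 1/22 = 9/10 ≈ 0.9000.

9/10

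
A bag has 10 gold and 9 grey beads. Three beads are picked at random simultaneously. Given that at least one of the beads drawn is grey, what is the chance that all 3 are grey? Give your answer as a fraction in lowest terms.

28/283

P(all 3 grey) = C(9,3)/C(19,3) = 28/323; P(at least one grey) = 1 − C(10,3)/C(19,3) = 283/323.
Since 'all 3 grey' ⊆ 'at least one grey', P(all 3 | at least one) = 28/323 / 283/323 = 28/283 ≈ 0.0989.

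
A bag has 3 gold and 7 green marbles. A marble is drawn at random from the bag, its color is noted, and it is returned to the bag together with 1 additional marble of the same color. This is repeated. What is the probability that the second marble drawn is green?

7/10

Condition on the first draw. If first is green (prob 7/10), second-green has prob (8)/(11); if not (prob 3/10), it has prob 7/(11).
P = (7/10)·(8/11) + (3/10)·(7/11) = 7/10 ≈ 0.7000.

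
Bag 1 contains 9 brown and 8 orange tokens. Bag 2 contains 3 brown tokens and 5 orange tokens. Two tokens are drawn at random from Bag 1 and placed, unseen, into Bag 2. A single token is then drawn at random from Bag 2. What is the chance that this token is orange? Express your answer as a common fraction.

Condition on how many of the transferred tokens are orange (from Bag 1: 8 orange of 17; then Bag 2 has 10 total).
  0 orange: C(8,0)C(9,2)/C(17,2) = 9/34; then P = 5/10
  1 orange: C(8,1)C(9,1)/C(17,2) = 9/17; then P = 6/10
  2 orange: C(8,2)C(9,0)/C(17,2) = 7/34; then P = 7/10
P(orange from Bag 2) = 101/170 ≈ 0.5941.

101/170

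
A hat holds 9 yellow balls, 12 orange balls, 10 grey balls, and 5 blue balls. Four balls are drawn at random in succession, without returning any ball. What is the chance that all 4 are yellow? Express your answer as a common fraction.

Unordered draws without replacement: count favorable combinations over C(36,4).
Favorable = C(9,4) · C(12,0) · C(10,0) · C(5,0) = 126; total = C(36,4) = 58905.
P = 126/58905 = 2/935 ≈ 0.0021.

2/935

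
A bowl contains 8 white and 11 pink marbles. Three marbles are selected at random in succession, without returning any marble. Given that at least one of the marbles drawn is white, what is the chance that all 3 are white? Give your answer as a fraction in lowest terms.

14/201

P(all 3 white) = C(8,3)/C(19,3) = 56/969; P(at least one white) = 1 − C(11,3)/C(19,3) = 268/323.
Since 'all 3 white' ⊆ 'at least one white', P(all 3 | at least one) = 56/969 / 268/323 = 14/201 ≈ 0.0697.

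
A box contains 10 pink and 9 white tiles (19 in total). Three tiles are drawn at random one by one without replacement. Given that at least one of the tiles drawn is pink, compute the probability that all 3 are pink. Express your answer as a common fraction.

P(all 3 pink) = C(10,3)/C(19,3) = 40/323; P(at least one pink) = 1 − C(9,3)/C(19,3) = 295/323.
Since 'all 3 pink' ⊆ 'at least one pink', P(all 3 | at least one) = 40/323 / 295/323 = 8/59 ≈ 0.1356.

8/59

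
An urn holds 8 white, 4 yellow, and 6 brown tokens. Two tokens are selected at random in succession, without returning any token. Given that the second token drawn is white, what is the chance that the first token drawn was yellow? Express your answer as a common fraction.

P(first=yellow and the second token drawn is white) = (4/18)·(8/17) = 16/153.
P(the second token drawn is white) = Σ over first color = 28/153 + 16/153 + 8/51 = 4/9.
By Bayes, P(first=yellow | the second token drawn is white) = 16/153 / 4/9 = 4/17 ≈ 0.2353.

4/17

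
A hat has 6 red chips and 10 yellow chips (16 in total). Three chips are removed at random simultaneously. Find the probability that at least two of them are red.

17/56

Sum the hypergeometric tail for j = 2,…,3 red chips.
Favorable = C(6,2)·C(10,1) + C(6,3)·C(10,0) = 170; total = C(16,3) = 560.
P = 170/560 = 17/56 ≈ 0.3036.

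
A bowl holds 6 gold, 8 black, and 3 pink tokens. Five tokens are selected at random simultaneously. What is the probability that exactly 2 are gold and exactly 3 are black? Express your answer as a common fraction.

Unordered draws without replacement: count favorable combinations over C(17,5).
Favorable = C(6,2) · C(8,3) · C(3,0) = 840; total = C(17,5) = 6188.
P = 840/6188 = 30/221 ≈ 0.1357.

30/221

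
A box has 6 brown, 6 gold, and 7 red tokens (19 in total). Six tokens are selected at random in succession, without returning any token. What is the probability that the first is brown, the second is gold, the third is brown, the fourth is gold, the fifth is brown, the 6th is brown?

5/9044

Multiply the conditional probability of each draw in order, without replacement, so each draw removes one from its color and from the total.
P = (6/19) · (6/18) · (5/17) · (5/16) · (4/15) · (3/14) = 5/9044 ≈ 0.0006.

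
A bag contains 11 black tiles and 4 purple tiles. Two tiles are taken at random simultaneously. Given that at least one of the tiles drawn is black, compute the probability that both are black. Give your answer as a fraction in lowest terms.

P(both black) = C(11,2)/C(15,2) = 11/21; P(at least one black) = 1 − C(4,2)/C(15,2) = 33/35.
Since 'both black' ⊆ 'at least one black', P(both | at least one) = 11/21 / 33/35 = 5/9 ≈ 0.5556.

5/9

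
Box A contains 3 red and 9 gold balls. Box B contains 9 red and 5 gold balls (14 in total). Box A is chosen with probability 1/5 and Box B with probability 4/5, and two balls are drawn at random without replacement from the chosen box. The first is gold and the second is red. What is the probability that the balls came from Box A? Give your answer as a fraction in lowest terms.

P(E | Box A) = 9/44; P(E | Box B) = 45/182.
P(E) = 1/5·9/44 + 4/5·45/182 = 4779/20020.
By Bayes' rule, P(Box A | E) = 9/220 / 4779/20020 = 91/531 ≈ 0.1714.

91/531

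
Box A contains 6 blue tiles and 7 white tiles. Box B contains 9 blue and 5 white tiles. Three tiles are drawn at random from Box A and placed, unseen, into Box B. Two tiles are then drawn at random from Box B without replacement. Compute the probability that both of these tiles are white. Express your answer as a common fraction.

Condition on how many of the transferred tiles are white (from Box A: 7 white of 13; then Box B has 17 total).
  0 white: C(7,0)C(6,3)/C(13,3) = 10/143; then P = C(5,2)/C(17,2) = 5/68
  1 white: C(7,1)C(6,2)/C(13,3) = 105/286; then P = C(6,2)/C(17,2) = 15/136
  2 white: C(7,2)C(6,1)/C(13,3) = 63/143; then P = C(7,2)/C(17,2) = 21/136
  3 white: C(7,3)C(6,0)/C(13,3) = 35/286; then P = C(8,2)/C(17,2) = 7/34
P(both white) = 491/3536 ≈ 0.1389.

491/3536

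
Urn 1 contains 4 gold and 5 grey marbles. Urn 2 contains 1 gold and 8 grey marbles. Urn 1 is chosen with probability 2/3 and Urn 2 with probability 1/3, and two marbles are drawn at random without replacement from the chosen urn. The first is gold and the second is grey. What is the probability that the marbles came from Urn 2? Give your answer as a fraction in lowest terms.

1/6

P(E | Urn 1) = 5/18; P(E | Urn 2) = 1/9.
P(E) = 2/3·5/18 + 1/3·1/9 = 2/9.
By Bayes' rule, P(Urn 2 | E) = 1/27 / 2/9 = 1/6 ≈ 0.1667.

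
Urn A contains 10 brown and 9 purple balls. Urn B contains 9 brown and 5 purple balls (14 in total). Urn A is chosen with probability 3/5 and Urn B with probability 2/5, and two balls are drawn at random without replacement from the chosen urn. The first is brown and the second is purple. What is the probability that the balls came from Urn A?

P(E | Urn A) = 5/19; P(E | Urn B) = 45/182.
P(E) = 3/5·5/19 + 2/5·45/182 = 444/1729.
By Bayes' rule, P(Urn A | E) = 3/19 / 444/1729 = 91/148 ≈ 0.6149.

91/148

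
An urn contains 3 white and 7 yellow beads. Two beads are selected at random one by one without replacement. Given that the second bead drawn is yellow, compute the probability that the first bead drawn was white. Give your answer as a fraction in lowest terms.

P(first=white and the second bead drawn is yellow) = (3/10)·(7/9) = 7/30.
P(the second bead drawn is yellow) = Σ over first color = 7/30 + 7/15 = 7/10.
By Bayes, P(first=white | the second bead drawn is yellow) = 7/30 / 7/10 = 1/3 ≈ 0.3333.

1/3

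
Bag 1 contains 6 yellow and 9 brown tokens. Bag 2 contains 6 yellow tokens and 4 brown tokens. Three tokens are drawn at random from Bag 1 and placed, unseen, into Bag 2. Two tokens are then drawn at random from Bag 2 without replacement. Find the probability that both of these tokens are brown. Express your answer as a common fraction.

Condition on how many of the transferred tokens are brown (from Bag 1: 9 brown of 15; then Bag 2 has 13 total).
  0 brown: C(9,0)C(6,3)/C(15,3) = 4/91; then P = C(4,2)/C(13,2) = 1/13
  1 brown: C(9,1)C(6,2)/C(15,3) = 27/91; then P = C(5,2)/C(13,2) = 5/39
  2 brown: C(9,2)C(6,1)/C(15,3) = 216/455; then P = C(6,2)/C(13,2) = 5/26
  3 brown: C(9,3)C(6,0)/C(15,3) = 12/65; then P = C(7,2)/C(13,2) = 7/26
P(both brown) = 83/455 ≈ 0.1824.

83/455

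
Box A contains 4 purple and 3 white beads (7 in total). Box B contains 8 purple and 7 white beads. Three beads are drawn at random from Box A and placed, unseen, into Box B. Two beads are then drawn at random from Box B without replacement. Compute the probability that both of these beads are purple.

298/1071

Condition on how many of the transferred beads are purple (from Box A: 4 purple of 7; then Box B has 18 total).
  0 purple: C(4,0)C(3,3)/C(7,3) = 1/35; then P = C(8,2)/C(18,2) = 28/153
  1 purple: C(4,1)C(3,2)/C(7,3) = 12/35; then P = C(9,2)/C(18,2) = 4/17
  2 purple: C(4,2)C(3,1)/C(7,3) = 18/35; then P = C(10,2)/C(18,2) = 5/17
  3 purple: C(4,3)C(3,0)/C(7,3) = 4/35; then P = C(11,2)/C(18,2) = 55/153
P(both purple) = 298/1071 ≈ 0.2782.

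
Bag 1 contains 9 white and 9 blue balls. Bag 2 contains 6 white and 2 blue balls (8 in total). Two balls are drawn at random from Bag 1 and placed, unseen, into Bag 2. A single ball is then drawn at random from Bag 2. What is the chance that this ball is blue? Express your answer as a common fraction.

3/10

Condition on how many of the transferred balls are blue (from Bag 1: 9 blue of 18; then Bag 2 has 10 total).
  0 blue: C(9,0)C(9,2)/C(18,2) = 4/17; then P = 2/10
  1 blue: C(9,1)C(9,1)/C(18,2) = 9/17; then P = 3/10
  2 blue: C(9,2)C(9,0)/C(18,2) = 4/17; then P = 4/10
P(blue from Bag 2) = 3/10 ≈ 0.3000.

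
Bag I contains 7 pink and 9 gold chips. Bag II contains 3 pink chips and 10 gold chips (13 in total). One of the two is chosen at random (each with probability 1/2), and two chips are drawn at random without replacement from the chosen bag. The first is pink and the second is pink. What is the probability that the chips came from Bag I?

P(E | Bag I) = 7/40; P(E | Bag II) = 1/26.
P(E) = 1/2·7/40 + 1/2·1/26 = 111/1040.
By Bayes' rule, P(Bag I | E) = 7/80 / 111/1040 = 91/111 ≈ 0.8198.

91/111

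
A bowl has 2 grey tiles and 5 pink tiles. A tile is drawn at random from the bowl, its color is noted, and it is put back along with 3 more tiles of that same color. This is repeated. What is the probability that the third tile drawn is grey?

Sum over the four possibilities for the first two draws (grey/not-grey each), tracking how the grey count and total change by +3 per draw.
P(third is grey) = 2/7 ≈ 0.2857. (In a Pólya urn every draw has the same marginal probability 2/7.)

2/7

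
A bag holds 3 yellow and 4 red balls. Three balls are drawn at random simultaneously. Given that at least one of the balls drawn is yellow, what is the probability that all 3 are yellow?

P(all 3 yellow) = C(3,3)/C(7,3) = 1/35; P(at least one yellow) = 1 − C(4,3)/C(7,3) = 31/35.
Since 'all 3 yellow' ⊆ 'at least one yellow', P(all 3 | at least one) = 1/35 / 31/35 = 1/31 ≈ 0.0323.

1/31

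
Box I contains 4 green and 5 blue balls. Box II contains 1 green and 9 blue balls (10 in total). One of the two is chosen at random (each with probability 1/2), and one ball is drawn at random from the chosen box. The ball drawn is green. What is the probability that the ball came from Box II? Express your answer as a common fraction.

P(green | Box I) = 4/9; P(green | Box II) = 1/10.
P(green) = 1/2·4/9 + 1/2·1/10 = 49/180.
By Bayes' rule, P(Box II | green) = 1/20 / 49/180 = 9/49 ≈ 0.1837.

9/49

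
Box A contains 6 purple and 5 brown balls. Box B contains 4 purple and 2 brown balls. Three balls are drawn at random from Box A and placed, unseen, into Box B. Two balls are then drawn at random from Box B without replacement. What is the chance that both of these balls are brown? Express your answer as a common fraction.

47/396

Condition on how many of the transferred balls are brown (from Box A: 5 brown of 11; then Box B has 9 total).
  0 brown: C(5,0)C(6,3)/C(11,3) = 4/33; then P = C(2,2)/C(9,2) = 1/36
  1 brown: C(5,1)C(6,2)/C(11,3) = 5/11; then P = C(3,2)/C(9,2) = 1/12
  2 brown: C(5,2)C(6,1)/C(11,3) = 4/11; then P = C(4,2)/C(9,2) = 1/6
  3 brown: C(5,3)C(6,0)/C(11,3) = 2/33; then P = C(5,2)/C(9,2) = 5/18
P(both brown) = 47/396 ≈ 0.1187.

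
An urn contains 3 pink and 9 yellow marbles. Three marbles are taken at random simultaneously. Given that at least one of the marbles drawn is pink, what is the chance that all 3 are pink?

1/136

P(all 3 pink) = C(3,3)/C(12,3) = 1/220; P(at least one pink) = 1 − C(9,3)/C(12,3) = 34/55.
Since 'all 3 pink' ⊆ 'at least one pink', P(all 3 | at least one) = 1/220 / 34/55 = 1/136 ≈ 0.0074.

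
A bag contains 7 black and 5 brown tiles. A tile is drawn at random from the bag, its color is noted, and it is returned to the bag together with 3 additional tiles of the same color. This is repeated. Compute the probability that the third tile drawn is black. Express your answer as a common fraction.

Sum over the four possibilities for the first two draws (black/not-black each), tracking how the black count and total change by +3 per draw.
P(third is black) = 7/12 ≈ 0.5833. (In a Pólya urn every draw has the same marginal probability 7/12.)

7/12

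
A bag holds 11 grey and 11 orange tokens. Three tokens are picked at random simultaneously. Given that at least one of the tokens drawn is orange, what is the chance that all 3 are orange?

P(all 3 orange) = C(11,3)/C(22,3) = 3/28; P(at least one orange) = 1 − C(11,3)/C(22,3) = 25/28.
Since 'all 3 orange' ⊆ 'at least one orange', P(all 3 | at least one) = 3/28 / 25/28 = 3/25 ≈ 0.1200.

3/25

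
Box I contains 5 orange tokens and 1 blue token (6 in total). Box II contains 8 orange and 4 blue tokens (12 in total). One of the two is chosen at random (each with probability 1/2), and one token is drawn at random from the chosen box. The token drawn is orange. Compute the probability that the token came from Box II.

4/9

P(orange | Box I) = 5/6; P(orange | Box II) = 2/3.
P(orange) = 1/2·5/6 + 1/2·2/3 = 3/4.
By Bayes' rule, P(Box II | orange) = 1/3 / 3/4 = 4/9 ≈ 0.4444.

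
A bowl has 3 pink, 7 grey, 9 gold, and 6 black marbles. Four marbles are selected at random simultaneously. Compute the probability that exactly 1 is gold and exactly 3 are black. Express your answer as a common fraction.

Unordered draws without replacement: count favorable combinations over C(25,4).
Favorable = C(3,0) · C(7,0) · C(9,1) · C(6,3) = 180; total = C(25,4) = 12650.
P = 180/12650 = 18/1265 ≈ 0.0142.

18/1265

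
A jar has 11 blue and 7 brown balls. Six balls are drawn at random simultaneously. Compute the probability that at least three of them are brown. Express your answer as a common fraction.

189/442

Sum the hypergeometric tail for j = 3,…,6 brown balls.
Favorable = C(7,3)·C(11,3) + C(7,4)·C(11,2) + C(7,5)·C(11,1) + C(7,6)·C(11,0) = 7938; total = C(18,6) = 18564.
P = 7938/18564 = 189/442 ≈ 0.4276.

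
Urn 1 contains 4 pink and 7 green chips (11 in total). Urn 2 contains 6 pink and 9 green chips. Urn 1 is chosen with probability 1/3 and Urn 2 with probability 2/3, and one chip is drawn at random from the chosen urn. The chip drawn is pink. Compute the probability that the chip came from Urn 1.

P(pink | Urn 1) = 4/11; P(pink | Urn 2) = 2/5.
P(pink) = 1/3·4/11 + 2/3·2/5 = 64/165.
By Bayes' rule, P(Urn 1 | pink) = 4/33 / 64/165 = 5/16 ≈ 0.3125.

5/16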